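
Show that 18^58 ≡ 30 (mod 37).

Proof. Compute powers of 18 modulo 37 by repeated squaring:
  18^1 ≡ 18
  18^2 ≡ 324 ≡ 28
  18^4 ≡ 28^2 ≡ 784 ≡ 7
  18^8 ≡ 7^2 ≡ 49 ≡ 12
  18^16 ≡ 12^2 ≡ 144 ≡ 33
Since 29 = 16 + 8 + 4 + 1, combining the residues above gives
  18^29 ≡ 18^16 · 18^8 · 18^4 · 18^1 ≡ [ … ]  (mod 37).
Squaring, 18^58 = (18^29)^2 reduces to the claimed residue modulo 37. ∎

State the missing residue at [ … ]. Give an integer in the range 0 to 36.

18^16 · 18^8 · 18^4 · 18^1 ≡ 33 · 12 · 7 · 18 = 49896.
49896 mod 37 = 20, so 18^29 ≡ 20 (mod 37).

20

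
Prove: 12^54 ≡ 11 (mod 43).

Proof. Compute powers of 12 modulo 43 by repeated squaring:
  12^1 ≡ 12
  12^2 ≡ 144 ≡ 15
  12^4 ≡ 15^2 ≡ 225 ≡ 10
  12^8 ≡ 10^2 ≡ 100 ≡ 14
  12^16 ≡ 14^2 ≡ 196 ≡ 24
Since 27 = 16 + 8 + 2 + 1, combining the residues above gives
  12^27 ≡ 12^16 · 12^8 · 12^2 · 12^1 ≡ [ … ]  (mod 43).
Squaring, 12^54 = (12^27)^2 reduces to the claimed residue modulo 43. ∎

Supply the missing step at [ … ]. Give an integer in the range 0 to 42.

Multiply the listed residues: 24 · 14 · 15 · 12 = 336 → 5040 → 60480.
Reducing modulo 43: 60480 = 1406·43 + 22, so 12^27 ≡ 22.

22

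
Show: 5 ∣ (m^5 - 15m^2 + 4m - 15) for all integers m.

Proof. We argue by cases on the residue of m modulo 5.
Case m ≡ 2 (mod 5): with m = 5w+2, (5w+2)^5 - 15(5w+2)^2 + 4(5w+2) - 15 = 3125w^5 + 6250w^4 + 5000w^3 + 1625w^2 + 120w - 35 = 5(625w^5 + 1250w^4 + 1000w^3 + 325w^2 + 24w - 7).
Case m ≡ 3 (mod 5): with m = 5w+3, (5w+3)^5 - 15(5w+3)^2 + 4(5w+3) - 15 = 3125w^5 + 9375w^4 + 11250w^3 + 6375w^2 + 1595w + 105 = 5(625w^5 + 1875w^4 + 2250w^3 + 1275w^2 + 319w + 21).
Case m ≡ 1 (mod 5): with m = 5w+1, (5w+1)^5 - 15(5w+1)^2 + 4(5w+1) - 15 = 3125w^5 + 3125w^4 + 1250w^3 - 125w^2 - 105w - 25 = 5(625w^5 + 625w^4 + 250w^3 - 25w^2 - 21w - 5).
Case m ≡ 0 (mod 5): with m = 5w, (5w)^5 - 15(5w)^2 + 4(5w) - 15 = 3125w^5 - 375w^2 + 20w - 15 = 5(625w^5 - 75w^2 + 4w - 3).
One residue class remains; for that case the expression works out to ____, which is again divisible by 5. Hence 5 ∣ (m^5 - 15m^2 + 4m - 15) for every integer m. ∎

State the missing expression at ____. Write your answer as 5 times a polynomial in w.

Only m ≡ 4 (mod 5) is unaccounted for. Put m = 5w+4:
(5w+4)^5 - 15(5w+4)^2 + 4(5w+4) - 15 expands to 3125w^5 + 12500w^4 + 20000w^3 + 15625w^2 + 5820w + 785,
and factoring out 5 leaves 5(625w^5 + 2500w^4 + 4000w^3 + 3125w^2 + 1164w + 157).

5(625w^5 + 2500w^4 + 4000w^3 + 3125w^2 + 1164w + 157)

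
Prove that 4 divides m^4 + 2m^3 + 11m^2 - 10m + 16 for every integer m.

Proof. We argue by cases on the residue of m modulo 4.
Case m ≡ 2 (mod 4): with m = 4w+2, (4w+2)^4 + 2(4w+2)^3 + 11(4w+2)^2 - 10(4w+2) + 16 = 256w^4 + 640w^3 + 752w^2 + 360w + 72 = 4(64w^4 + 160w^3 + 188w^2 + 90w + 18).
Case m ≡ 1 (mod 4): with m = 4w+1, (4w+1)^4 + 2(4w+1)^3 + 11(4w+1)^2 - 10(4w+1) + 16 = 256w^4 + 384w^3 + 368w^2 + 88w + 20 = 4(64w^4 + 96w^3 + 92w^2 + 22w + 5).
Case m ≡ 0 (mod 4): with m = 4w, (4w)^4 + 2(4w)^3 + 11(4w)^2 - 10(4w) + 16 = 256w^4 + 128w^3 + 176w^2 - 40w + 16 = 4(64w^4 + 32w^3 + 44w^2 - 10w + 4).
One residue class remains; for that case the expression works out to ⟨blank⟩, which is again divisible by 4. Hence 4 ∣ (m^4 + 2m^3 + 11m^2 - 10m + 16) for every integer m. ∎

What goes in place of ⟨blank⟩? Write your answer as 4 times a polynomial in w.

4(64w^4 + 224w^3 + 332w^2 + 218w + 55)

Only m ≡ 3 (mod 4) is unaccounted for. Put m = 4w+3:
(4w+3)^4 + 2(4w+3)^3 + 11(4w+3)^2 - 10(4w+3) + 16 expands to 256w^4 + 896w^3 + 1328w^2 + 872w + 220,
and factoring out 4 leaves 4(64w^4 + 224w^3 + 332w^2 + 218w + 55).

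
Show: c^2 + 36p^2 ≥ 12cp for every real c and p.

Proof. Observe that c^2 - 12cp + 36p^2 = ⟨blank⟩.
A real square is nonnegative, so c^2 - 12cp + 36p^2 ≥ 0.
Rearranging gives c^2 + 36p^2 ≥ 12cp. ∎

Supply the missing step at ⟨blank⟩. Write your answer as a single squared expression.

c^2 - 12cp + 36p^2 is a perfect-square trinomial: the outer terms are (c)^2 and (6p)^2, and the cross term is -2·c·6p.
So c^2 - 12cp + 36p^2 = (c - 6p)^2 ≥ 0.

(c - 6p)^2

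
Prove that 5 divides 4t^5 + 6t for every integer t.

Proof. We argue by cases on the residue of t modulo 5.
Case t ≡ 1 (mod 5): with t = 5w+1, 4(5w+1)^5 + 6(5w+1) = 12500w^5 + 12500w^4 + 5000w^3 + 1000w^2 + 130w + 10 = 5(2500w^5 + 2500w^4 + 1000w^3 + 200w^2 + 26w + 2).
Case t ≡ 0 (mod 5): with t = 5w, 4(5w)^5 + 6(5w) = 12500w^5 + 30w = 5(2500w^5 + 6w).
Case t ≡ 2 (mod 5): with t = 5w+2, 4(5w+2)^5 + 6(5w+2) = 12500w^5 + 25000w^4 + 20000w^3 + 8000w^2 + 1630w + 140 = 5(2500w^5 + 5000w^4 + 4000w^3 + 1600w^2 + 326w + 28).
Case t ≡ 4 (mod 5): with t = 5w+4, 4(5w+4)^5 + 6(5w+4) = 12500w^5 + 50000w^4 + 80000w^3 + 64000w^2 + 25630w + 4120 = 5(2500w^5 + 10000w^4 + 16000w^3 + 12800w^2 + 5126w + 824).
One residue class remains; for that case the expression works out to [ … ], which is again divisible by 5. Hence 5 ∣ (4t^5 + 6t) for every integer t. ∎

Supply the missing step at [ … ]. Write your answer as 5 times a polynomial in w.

5(2500w^5 + 7500w^4 + 9000w^3 + 5400w^2 + 1626w + 198)

Only t ≡ 3 (mod 5) is unaccounted for. Put t = 5w+3:
4(5w+3)^5 + 6(5w+3) expands to 12500w^5 + 37500w^4 + 45000w^3 + 27000w^2 + 8130w + 990,
and factoring out 5 leaves 5(2500w^5 + 7500w^4 + 9000w^3 + 5400w^2 + 1626w + 198).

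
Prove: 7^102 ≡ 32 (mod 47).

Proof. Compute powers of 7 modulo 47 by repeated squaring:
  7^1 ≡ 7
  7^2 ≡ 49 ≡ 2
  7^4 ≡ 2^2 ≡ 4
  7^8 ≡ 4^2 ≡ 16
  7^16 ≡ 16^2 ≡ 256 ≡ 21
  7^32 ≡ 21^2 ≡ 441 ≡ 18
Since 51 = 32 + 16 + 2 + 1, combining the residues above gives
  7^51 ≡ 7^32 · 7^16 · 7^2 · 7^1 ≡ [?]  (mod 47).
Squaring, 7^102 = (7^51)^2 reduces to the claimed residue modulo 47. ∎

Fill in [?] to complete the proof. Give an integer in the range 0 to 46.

28

Multiply the listed residues: 18 · 21 · 2 · 7 = 378 → 756 → 5292.
Reducing modulo 47: 5292 = 112·47 + 28, so 7^51 ≡ 28.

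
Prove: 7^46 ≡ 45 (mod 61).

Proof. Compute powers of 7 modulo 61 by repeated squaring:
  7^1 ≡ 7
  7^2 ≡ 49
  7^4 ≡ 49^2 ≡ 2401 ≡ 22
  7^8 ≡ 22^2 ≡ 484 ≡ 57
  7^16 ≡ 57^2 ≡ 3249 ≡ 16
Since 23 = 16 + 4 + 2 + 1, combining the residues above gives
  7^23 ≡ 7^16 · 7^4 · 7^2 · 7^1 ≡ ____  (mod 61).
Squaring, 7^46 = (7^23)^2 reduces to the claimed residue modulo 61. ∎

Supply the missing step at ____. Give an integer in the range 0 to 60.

Multiply the listed residues: 16 · 22 · 49 · 7 = 352 → 17248 → 120736.
Reducing modulo 61: 120736 = 1979·61 + 17, so 7^23 ≡ 17.

17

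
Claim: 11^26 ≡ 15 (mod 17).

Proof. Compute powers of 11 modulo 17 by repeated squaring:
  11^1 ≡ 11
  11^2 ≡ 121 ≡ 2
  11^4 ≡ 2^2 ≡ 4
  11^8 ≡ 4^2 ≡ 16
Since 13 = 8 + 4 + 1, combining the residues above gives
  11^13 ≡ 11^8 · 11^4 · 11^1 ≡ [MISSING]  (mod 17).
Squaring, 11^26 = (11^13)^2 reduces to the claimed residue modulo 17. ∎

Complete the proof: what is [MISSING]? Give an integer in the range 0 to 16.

Multiply the listed residues: 16 · 4 · 11 = 64 → 704.
Reducing modulo 17: 704 = 41·17 + 7, so 11^13 ≡ 7.

7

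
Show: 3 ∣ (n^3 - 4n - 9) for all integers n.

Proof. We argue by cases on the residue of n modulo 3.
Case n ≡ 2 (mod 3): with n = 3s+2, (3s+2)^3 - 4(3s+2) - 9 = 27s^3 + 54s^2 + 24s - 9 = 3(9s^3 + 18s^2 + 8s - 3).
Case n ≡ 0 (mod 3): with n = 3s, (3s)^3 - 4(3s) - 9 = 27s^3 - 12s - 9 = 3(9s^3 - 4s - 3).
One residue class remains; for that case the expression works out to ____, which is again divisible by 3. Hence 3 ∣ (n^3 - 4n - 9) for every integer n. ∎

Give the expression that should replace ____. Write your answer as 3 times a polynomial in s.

Only n ≡ 1 (mod 3) is unaccounted for. Put n = 3s+1:
(3s+1)^3 - 4(3s+1) - 9 expands to 27s^3 + 27s^2 - 3s - 12,
and factoring out 3 leaves 3(9s^3 + 9s^2 - s - 4).

3(9s^3 + 9s^2 - s - 4)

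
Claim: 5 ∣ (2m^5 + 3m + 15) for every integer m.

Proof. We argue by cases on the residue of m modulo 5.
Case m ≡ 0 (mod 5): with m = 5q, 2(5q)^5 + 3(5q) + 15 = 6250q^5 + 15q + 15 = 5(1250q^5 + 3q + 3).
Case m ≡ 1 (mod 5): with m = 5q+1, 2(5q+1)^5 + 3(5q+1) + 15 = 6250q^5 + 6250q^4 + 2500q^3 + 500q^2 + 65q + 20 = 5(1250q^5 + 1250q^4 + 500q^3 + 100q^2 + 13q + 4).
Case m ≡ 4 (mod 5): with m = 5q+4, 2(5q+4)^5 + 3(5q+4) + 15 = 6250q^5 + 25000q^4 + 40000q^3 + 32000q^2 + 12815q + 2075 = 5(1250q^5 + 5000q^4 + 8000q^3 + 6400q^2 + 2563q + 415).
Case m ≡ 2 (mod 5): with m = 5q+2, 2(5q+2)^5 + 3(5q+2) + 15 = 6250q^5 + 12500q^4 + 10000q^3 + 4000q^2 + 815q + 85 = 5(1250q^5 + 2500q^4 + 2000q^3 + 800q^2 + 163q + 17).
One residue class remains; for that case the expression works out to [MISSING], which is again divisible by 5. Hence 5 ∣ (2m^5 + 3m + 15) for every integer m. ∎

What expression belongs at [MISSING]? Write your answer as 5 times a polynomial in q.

Only m ≡ 3 (mod 5) is unaccounted for. Put m = 5q+3:
2(5q+3)^5 + 3(5q+3) + 15 expands to 6250q^5 + 18750q^4 + 22500q^3 + 13500q^2 + 4065q + 510,
and factoring out 5 leaves 5(1250q^5 + 3750q^4 + 4500q^3 + 2700q^2 + 813q + 102).

5(1250q^5 + 3750q^4 + 4500q^3 + 2700q^2 + 813q + 102)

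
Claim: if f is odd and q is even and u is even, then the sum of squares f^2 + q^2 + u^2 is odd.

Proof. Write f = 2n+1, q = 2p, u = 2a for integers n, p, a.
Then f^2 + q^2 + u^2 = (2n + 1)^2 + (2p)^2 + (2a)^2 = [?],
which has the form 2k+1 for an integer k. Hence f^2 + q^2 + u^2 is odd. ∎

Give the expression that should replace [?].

Expanding: (2n + 1)^2 + (2p)^2 + (2a)^2 = 4a^2 + 4n^2 + 4n + 4p^2 + 1.
Every term except the constant is even, so this is 2(2a^2 + 2n^2 + 2n + 2p^2) + 1,
and 2a^2 + 2n^2 + 2n + 2p^2 ∈ ℤ gives the required form.

2(2a^2 + 2n^2 + 2n + 2p^2) + 1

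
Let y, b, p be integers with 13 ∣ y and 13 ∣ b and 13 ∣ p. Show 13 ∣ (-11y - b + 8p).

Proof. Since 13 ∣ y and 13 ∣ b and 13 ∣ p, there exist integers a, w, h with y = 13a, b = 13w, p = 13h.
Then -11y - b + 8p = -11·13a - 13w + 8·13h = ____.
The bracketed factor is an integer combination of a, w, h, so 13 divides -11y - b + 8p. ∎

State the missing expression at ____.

13(-11a + 8h - w)

Each term has a factor of 13: -11·13a - 13w + 8·13h = 13·(-11a + 8h - w).
Since -11a + 8h - w is an integer, 13 ∣ (-11y - b + 8p).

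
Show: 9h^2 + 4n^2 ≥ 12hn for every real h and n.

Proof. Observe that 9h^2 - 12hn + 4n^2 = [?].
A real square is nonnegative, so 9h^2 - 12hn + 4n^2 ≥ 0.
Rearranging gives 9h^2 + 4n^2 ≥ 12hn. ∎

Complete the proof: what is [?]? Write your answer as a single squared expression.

(3h - 2n)^2

9h^2 - 12hn + 4n^2 is a perfect-square trinomial: the outer terms are (3h)^2 and (2n)^2, and the cross term is -2·3h·2n.
So 9h^2 - 12hn + 4n^2 = (3h - 2n)^2 ≥ 0.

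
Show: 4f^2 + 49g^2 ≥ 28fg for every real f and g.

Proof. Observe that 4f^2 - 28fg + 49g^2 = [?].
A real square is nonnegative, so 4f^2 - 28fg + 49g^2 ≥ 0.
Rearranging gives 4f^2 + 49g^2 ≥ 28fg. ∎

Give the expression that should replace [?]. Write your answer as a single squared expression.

(2f - 7g)^2

The leading and trailing coefficients are 2^2 and 7^2, and 28 = 2·2·7, so the trinomial is (2f - 7g)^2.
Hence 4f^2 - 28fg + 49g^2 ≥ 0.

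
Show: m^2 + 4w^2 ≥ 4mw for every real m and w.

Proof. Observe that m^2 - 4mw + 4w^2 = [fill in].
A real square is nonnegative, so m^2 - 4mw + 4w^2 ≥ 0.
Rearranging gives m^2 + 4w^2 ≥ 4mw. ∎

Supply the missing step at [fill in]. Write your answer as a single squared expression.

m^2 - 4mw + 4w^2 is a perfect-square trinomial: the outer terms are (m)^2 and (2w)^2, and the cross term is -2·m·2w.
So m^2 - 4mw + 4w^2 = (m - 2w)^2 ≥ 0.

(m - 2w)^2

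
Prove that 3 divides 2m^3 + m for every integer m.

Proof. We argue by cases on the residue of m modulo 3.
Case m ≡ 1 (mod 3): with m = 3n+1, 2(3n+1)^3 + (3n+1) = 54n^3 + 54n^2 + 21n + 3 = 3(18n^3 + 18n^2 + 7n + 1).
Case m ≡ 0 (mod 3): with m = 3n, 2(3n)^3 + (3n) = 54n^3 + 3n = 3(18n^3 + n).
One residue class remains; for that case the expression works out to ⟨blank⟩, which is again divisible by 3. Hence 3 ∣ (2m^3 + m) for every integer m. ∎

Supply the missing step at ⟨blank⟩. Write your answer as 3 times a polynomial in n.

Only m ≡ 2 (mod 3) is unaccounted for. Put m = 3n+2:
2(3n+2)^3 + (3n+2) expands to 54n^3 + 108n^2 + 75n + 18,
and factoring out 3 leaves 3(18n^3 + 36n^2 + 25n + 6).

3(18n^3 + 36n^2 + 25n + 6)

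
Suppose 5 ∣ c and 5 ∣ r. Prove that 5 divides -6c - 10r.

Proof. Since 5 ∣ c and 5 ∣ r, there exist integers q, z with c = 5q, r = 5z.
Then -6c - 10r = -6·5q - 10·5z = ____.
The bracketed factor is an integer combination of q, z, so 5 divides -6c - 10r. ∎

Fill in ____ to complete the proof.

Pull the common 5 out of every term: -6·5q - 10·5z = 5(-6q - 10z).
-6q - 10z is an integer, which exhibits the divisibility.

5(-6q - 10z)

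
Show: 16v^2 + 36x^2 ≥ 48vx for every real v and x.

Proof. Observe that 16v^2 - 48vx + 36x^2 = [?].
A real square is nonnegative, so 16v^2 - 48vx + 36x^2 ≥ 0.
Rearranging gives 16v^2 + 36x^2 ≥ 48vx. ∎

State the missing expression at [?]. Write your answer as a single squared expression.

(4v - 6x)^2

16v^2 - 48vx + 36x^2 is a perfect-square trinomial: the outer terms are (4v)^2 and (6x)^2, and the cross term is -2·4v·6x.
So 16v^2 - 48vx + 36x^2 = (4v - 6x)^2 ≥ 0.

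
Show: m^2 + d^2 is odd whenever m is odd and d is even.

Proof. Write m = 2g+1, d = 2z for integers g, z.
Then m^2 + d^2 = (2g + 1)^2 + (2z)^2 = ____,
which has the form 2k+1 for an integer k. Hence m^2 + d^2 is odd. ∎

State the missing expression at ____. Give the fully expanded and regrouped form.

Expanding: (2g + 1)^2 + (2z)^2 = 4g^2 + 4g + 4z^2 + 1.
Every term except the constant is even, so this is 2(2g^2 + 2g + 2z^2) + 1,
and 2g^2 + 2g + 2z^2 ∈ ℤ gives the required form.

2(2g^2 + 2g + 2z^2) + 1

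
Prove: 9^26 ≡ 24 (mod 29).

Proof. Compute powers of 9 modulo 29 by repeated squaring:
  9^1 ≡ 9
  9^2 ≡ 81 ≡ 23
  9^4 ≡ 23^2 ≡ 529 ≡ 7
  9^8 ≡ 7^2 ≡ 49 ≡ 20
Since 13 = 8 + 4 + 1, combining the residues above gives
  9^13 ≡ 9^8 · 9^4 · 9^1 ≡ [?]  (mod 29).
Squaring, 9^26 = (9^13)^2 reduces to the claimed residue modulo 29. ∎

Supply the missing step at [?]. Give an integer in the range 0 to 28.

9^8 · 9^4 · 9^1 ≡ 20 · 7 · 9 = 1260.
1260 mod 29 = 13, so 9^13 ≡ 13 (mod 29).

13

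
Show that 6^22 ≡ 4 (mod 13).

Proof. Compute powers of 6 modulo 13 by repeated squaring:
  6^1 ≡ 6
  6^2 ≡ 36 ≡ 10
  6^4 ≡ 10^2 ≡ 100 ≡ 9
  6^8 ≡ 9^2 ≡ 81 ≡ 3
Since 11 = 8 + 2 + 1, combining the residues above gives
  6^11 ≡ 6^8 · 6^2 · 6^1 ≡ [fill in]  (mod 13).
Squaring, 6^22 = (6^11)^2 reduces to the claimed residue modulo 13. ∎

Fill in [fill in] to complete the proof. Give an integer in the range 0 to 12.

Multiply the listed residues: 3 · 10 · 6 = 30 → 180.
Reducing modulo 13: 180 = 13·13 + 11, so 6^11 ≡ 11.

11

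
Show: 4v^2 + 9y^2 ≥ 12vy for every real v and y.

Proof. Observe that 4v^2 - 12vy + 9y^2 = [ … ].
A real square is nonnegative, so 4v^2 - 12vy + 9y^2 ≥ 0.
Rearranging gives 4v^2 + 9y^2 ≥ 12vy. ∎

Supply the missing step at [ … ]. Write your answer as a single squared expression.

The leading and trailing coefficients are 2^2 and 3^2, and 12 = 2·2·3, so the trinomial is (2v - 3y)^2.
Hence 4v^2 - 12vy + 9y^2 ≥ 0.

(2v - 3y)^2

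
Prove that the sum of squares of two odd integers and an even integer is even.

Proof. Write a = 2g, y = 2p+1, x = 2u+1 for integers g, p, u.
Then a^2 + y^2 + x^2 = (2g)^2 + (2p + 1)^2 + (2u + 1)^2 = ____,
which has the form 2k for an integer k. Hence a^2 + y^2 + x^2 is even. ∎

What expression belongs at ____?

2(2g^2 + 2p^2 + 2p + 2u^2 + 2u + 1)

(2g)^2 + (2p + 1)^2 + (2u + 1)^2 = 4g^2 + 4p^2 + 4p + 4u^2 + 4u + 2
= 2(2g^2 + 2p^2 + 2p + 2u^2 + 2u + 1).
Since 2g^2 + 2p^2 + 2p + 2u^2 + 2u + 1 is an integer, the sum of squares is of the form 2k for an integer k.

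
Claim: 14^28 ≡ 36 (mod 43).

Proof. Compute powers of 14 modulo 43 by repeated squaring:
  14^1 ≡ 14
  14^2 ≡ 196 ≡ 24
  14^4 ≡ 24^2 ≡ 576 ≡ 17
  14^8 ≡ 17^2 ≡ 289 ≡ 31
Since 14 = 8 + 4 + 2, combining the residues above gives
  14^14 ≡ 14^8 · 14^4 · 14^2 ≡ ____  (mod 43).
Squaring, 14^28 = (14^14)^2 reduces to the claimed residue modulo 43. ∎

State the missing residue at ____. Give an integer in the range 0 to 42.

14^8 · 14^4 · 14^2 ≡ 31 · 17 · 24 = 12648.
12648 mod 43 = 6, so 14^14 ≡ 6 (mod 43).

6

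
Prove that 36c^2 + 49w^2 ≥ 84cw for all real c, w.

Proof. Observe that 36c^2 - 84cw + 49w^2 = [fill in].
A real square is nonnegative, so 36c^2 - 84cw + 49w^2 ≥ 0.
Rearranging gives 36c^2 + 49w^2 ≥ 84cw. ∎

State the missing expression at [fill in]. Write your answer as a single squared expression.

(6c - 7w)^2

36c^2 - 84cw + 49w^2 is a perfect-square trinomial: the outer terms are (6c)^2 and (7w)^2, and the cross term is -2·6c·7w.
So 36c^2 - 84cw + 49w^2 = (6c - 7w)^2 ≥ 0.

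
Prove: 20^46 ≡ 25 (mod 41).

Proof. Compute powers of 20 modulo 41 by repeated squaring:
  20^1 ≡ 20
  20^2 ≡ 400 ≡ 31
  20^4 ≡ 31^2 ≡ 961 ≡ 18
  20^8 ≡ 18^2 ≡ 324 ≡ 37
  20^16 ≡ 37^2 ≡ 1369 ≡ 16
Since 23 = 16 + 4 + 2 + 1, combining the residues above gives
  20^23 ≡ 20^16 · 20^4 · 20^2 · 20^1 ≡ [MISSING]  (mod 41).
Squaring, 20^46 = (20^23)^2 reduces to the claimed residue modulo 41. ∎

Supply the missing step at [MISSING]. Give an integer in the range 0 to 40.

5

Multiply the listed residues: 16 · 18 · 31 · 20 = 288 → 8928 → 178560.
Reducing modulo 41: 178560 = 4355·41 + 5, so 20^23 ≡ 5.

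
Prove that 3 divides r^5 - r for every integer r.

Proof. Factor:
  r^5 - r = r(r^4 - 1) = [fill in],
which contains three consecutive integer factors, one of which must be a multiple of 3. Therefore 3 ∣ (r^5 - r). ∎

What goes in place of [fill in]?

r^4 - 1 = (r^2 - 1)(r^2 + 1), and r^2 - 1 = (r-1)(r+1).
So r(r^4 - 1) = (r - 1)r(r + 1)(r^2 + 1).

(r - 1)r(r + 1)(r^2 + 1)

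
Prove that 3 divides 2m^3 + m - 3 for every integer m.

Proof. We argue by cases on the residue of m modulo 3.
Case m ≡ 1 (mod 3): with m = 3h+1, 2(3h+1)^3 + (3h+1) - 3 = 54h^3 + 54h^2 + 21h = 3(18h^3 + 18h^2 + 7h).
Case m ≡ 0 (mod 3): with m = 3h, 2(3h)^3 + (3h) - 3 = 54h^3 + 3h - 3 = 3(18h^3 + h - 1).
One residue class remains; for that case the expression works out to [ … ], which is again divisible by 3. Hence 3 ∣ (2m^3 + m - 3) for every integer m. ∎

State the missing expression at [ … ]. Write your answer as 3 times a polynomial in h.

3(18h^3 + 36h^2 + 25h + 5)

Only m ≡ 2 (mod 3) is unaccounted for. Put m = 3h+2:
2(3h+2)^3 + (3h+2) - 3 expands to 54h^3 + 108h^2 + 75h + 15,
and factoring out 3 leaves 3(18h^3 + 36h^2 + 25h + 5).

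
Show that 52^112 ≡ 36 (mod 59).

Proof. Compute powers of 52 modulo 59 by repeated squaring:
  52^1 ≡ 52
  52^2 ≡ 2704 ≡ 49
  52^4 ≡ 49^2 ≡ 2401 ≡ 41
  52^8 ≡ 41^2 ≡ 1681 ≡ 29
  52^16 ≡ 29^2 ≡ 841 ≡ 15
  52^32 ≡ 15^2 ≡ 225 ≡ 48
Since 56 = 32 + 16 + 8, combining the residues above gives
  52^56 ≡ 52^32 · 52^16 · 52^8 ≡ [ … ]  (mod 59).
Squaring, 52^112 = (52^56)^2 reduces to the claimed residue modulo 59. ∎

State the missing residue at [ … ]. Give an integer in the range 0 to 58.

52^32 · 52^16 · 52^8 ≡ 48 · 15 · 29 = 20880.
20880 mod 59 = 53, so 52^56 ≡ 53 (mod 59).

53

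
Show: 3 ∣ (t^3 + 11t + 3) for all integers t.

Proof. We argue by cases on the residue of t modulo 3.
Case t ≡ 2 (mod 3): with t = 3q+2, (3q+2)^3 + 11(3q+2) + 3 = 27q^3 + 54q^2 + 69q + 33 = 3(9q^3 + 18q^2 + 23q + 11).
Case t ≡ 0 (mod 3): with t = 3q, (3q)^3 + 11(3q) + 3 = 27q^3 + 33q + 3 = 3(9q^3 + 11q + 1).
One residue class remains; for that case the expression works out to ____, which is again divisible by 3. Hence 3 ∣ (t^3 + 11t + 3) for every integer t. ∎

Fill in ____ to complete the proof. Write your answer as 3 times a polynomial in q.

Only t ≡ 1 (mod 3) is unaccounted for. Put t = 3q+1:
(3q+1)^3 + 11(3q+1) + 3 expands to 27q^3 + 27q^2 + 42q + 15,
and factoring out 3 leaves 3(9q^3 + 9q^2 + 14q + 5).

3(9q^3 + 9q^2 + 14q + 5)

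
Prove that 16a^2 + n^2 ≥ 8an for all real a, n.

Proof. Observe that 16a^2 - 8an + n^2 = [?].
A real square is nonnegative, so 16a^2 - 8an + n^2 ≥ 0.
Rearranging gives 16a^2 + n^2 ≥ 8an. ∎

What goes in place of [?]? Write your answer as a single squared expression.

(4a - n)^2

The leading and trailing coefficients are 4^2 and 1^2, and 8 = 2·4·1, so the trinomial is (4a - n)^2.
Hence 16a^2 - 8an + n^2 ≥ 0.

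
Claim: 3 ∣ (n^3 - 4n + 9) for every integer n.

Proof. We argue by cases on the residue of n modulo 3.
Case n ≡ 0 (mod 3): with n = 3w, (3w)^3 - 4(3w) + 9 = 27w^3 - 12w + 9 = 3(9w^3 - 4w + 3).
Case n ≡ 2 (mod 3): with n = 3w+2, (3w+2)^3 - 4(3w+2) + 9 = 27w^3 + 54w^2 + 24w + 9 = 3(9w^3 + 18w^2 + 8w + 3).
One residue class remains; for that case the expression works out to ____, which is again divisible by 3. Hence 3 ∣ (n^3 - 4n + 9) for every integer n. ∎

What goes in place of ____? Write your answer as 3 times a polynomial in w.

3(9w^3 + 9w^2 - w + 2)

Only n ≡ 1 (mod 3) is unaccounted for. Put n = 3w+1:
(3w+1)^3 - 4(3w+1) + 9 expands to 27w^3 + 27w^2 - 3w + 6,
and factoring out 3 leaves 3(9w^3 + 9w^2 - w + 2).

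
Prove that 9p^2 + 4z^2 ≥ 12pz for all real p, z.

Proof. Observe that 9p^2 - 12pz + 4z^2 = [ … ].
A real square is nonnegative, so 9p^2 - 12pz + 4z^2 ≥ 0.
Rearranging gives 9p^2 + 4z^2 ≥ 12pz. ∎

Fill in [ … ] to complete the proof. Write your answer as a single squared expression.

9p^2 - 12pz + 4z^2 is a perfect-square trinomial: the outer terms are (3p)^2 and (2z)^2, and the cross term is -2·3p·2z.
So 9p^2 - 12pz + 4z^2 = (3p - 2z)^2 ≥ 0.

(3p - 2z)^2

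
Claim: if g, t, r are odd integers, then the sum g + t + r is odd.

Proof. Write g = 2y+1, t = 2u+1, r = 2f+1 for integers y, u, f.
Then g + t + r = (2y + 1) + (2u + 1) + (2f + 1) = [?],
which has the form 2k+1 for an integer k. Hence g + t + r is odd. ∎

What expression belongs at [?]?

Expanding: (2y + 1) + (2u + 1) + (2f + 1) = 2f + 2u + 2y + 3.
Every term except the constant is even, so this is 2(f + u + y + 1) + 1,
and f + u + y + 1 ∈ ℤ gives the required form.

2(f + u + y + 1) + 1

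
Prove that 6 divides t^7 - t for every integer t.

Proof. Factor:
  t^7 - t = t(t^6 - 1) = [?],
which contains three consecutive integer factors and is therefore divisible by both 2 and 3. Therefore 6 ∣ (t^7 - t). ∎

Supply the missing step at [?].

(t - 1)t(t + 1)(t^4 + t^2 + 1)

t^6 - 1 = (t^2 - 1)(t^4 + t^2 + 1), and t^2 - 1 = (t-1)(t+1).
So t(t^6 - 1) = (t - 1)t(t + 1)(t^4 + t^2 + 1).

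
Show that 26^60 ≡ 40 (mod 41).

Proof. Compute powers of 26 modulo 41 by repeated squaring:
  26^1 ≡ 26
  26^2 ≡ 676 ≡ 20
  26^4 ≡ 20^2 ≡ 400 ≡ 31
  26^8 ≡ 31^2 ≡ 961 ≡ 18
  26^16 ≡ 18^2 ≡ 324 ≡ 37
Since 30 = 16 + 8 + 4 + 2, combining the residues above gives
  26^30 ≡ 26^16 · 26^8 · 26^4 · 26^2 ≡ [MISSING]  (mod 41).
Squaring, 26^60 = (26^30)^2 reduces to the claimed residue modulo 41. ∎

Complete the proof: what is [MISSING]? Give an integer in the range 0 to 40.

26^16 · 26^8 · 26^4 · 26^2 ≡ 37 · 18 · 31 · 20 = 412920.
412920 mod 41 = 9, so 26^30 ≡ 9 (mod 41).

9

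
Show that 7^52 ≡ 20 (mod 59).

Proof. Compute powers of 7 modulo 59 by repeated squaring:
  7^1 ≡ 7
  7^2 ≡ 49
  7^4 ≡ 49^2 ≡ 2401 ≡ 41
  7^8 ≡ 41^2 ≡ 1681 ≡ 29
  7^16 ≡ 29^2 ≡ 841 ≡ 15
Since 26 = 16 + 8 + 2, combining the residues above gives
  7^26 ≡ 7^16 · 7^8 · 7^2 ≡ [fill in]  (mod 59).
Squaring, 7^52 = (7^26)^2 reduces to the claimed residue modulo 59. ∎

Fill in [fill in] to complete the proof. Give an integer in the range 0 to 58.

Multiply the listed residues: 15 · 29 · 49 = 435 → 21315.
Reducing modulo 59: 21315 = 361·59 + 16, so 7^26 ≡ 16.

16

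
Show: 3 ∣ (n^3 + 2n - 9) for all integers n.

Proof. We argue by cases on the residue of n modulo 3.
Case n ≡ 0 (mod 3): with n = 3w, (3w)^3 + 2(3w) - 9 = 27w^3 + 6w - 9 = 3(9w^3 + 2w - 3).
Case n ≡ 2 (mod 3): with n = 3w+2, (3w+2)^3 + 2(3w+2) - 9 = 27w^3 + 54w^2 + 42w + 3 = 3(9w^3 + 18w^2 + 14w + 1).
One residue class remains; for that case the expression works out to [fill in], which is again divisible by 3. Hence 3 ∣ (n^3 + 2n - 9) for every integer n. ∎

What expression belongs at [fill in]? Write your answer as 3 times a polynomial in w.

3(9w^3 + 9w^2 + 5w - 2)

The residues treated are {0, 2}, so the missing case is n ≡ 1 (mod 3); write n = 3w+1.
Then (3w+1)^3 + 2(3w+1) - 9 = 27w^3 + 27w^2 + 15w - 6 = 3(9w^3 + 9w^2 + 5w - 2).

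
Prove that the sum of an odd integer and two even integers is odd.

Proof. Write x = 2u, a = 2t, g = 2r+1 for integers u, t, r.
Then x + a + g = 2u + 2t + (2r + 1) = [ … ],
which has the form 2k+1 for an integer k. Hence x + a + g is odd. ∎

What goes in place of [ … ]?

Expanding: 2u + 2t + (2r + 1) = 2r + 2t + 2u + 1.
Every term except the constant is even, so this is 2(r + t + u) + 1,
and r + t + u ∈ ℤ gives the required form.

2(r + t + u) + 1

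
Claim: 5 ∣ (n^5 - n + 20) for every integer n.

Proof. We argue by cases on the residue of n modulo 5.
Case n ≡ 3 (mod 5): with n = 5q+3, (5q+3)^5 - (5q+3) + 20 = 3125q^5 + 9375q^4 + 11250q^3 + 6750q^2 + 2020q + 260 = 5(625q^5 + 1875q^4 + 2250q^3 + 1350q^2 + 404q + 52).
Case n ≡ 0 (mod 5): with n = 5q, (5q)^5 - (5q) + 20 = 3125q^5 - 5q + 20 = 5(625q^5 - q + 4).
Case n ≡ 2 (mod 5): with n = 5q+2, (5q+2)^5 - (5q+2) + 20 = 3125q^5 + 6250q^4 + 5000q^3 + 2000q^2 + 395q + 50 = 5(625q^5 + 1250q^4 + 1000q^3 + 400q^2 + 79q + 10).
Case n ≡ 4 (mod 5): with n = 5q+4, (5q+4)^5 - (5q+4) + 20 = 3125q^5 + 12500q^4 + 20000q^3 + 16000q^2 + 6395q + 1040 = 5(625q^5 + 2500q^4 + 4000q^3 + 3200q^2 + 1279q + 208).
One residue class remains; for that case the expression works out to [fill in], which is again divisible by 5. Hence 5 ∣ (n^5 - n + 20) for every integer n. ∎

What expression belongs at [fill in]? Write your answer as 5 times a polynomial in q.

The residues treated are {3, 0, 2, 4}, so the missing case is n ≡ 1 (mod 5); write n = 5q+1.
Then (5q+1)^5 - (5q+1) + 20 = 3125q^5 + 3125q^4 + 1250q^3 + 250q^2 + 20q + 20 = 5(625q^5 + 625q^4 + 250q^3 + 50q^2 + 4q + 4).

5(625q^5 + 625q^4 + 250q^3 + 50q^2 + 4q + 4)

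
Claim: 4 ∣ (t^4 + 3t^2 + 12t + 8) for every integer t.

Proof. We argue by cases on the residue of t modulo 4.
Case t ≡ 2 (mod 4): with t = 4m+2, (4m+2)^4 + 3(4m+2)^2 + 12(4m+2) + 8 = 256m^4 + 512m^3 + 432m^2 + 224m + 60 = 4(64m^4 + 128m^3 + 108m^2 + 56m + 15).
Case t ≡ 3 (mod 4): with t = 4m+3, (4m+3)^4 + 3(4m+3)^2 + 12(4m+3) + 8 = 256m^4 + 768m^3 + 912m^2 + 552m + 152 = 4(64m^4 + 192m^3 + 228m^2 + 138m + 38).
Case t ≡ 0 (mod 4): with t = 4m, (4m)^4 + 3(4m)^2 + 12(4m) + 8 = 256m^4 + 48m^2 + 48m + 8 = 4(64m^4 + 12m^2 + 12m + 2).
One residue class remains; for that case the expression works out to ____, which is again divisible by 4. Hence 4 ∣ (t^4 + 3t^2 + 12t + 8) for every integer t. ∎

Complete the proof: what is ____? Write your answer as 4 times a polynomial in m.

Only t ≡ 1 (mod 4) is unaccounted for. Put t = 4m+1:
(4m+1)^4 + 3(4m+1)^2 + 12(4m+1) + 8 expands to 256m^4 + 256m^3 + 144m^2 + 88m + 24,
and factoring out 4 leaves 4(64m^4 + 64m^3 + 36m^2 + 22m + 6).

4(64m^4 + 64m^3 + 36m^2 + 22m + 6)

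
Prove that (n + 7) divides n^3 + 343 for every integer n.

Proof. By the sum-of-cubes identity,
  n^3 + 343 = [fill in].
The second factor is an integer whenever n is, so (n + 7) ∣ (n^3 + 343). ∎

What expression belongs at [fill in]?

(n + 7)(n^2 - 7n + 49)

Polynomial division of n^3 + 343 by n + 7 leaves remainder 0 and quotient n^2 - 7n + 49.
Hence n^3 + 343 = (n + 7)(n^2 - 7n + 49).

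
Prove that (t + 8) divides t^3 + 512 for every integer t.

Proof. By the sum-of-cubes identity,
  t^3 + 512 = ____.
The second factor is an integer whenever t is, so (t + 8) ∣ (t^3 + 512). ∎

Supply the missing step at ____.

(t + 8)(t^2 - 8t + 64)

Polynomial division of t^3 + 512 by t + 8 leaves remainder 0 and quotient t^2 - 8t + 64.
Hence t^3 + 512 = (t + 8)(t^2 - 8t + 64).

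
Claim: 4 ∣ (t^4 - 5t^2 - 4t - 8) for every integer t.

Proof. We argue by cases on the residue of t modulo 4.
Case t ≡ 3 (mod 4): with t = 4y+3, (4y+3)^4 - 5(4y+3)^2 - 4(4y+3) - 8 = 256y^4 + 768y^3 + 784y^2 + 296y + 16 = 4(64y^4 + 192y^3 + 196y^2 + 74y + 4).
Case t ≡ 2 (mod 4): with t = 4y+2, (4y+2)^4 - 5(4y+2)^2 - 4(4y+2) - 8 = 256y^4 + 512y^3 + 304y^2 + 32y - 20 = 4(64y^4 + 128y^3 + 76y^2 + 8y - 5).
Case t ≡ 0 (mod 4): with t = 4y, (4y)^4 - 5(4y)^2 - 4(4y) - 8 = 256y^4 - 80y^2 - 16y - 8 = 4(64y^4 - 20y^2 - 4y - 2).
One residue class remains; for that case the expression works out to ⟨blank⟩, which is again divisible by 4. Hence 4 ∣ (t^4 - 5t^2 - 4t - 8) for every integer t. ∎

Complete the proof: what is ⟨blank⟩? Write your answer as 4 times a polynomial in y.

4(64y^4 + 64y^3 + 4y^2 - 10y - 4)

The residues treated are {3, 2, 0}, so the missing case is t ≡ 1 (mod 4); write t = 4y+1.
Then (4y+1)^4 - 5(4y+1)^2 - 4(4y+1) - 8 = 256y^4 + 256y^3 + 16y^2 - 40y - 16 = 4(64y^4 + 64y^3 + 4y^2 - 10y - 4).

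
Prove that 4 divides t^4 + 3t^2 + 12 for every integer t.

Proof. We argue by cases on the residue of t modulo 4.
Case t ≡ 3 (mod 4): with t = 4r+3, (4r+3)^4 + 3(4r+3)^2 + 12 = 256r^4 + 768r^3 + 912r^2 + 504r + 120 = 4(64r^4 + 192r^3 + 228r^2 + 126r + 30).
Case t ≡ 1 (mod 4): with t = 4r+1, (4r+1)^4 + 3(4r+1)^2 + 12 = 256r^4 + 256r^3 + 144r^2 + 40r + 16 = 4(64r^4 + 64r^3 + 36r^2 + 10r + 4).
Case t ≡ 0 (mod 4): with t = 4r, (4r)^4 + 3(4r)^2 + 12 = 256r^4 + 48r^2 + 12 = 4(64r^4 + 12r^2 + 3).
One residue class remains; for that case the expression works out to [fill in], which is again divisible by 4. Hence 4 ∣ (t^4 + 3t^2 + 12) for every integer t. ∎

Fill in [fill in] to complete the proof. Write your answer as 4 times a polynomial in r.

4(64r^4 + 128r^3 + 108r^2 + 44r + 10)

Only t ≡ 2 (mod 4) is unaccounted for. Put t = 4r+2:
(4r+2)^4 + 3(4r+2)^2 + 12 expands to 256r^4 + 512r^3 + 432r^2 + 176r + 40,
and factoring out 4 leaves 4(64r^4 + 128r^3 + 108r^2 + 44r + 10).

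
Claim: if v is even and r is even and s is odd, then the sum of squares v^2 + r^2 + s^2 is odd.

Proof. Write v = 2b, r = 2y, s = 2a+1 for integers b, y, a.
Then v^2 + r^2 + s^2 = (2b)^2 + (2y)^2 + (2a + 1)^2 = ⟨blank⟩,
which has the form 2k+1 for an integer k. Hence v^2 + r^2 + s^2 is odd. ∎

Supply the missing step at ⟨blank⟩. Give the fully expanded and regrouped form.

Expanding: (2b)^2 + (2y)^2 + (2a + 1)^2 = 4a^2 + 4a + 4b^2 + 4y^2 + 1.
Every term except the constant is even, so this is 2(2a^2 + 2a + 2b^2 + 2y^2) + 1,
and 2a^2 + 2a + 2b^2 + 2y^2 ∈ ℤ gives the required form.

2(2a^2 + 2a + 2b^2 + 2y^2) + 1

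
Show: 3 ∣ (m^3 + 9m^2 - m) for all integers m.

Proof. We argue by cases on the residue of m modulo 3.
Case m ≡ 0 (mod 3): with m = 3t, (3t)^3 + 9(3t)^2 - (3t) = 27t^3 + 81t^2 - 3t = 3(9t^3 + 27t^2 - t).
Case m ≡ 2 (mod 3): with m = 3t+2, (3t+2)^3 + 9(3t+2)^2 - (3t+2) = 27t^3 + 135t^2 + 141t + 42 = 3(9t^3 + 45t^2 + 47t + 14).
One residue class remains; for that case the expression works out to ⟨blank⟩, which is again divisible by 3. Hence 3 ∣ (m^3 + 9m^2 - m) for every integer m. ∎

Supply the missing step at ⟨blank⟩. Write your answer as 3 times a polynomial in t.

3(9t^3 + 36t^2 + 20t + 3)

The residues treated are {0, 2}, so the missing case is m ≡ 1 (mod 3); write m = 3t+1.
Then (3t+1)^3 + 9(3t+1)^2 - (3t+1) = 27t^3 + 108t^2 + 60t + 9 = 3(9t^3 + 36t^2 + 20t + 3).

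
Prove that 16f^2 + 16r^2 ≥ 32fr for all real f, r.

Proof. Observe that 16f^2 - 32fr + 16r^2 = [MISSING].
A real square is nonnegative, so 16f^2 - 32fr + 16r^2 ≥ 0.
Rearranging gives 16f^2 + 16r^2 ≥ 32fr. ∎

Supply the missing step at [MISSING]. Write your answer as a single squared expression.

(4f - 4r)^2

16f^2 - 32fr + 16r^2 is a perfect-square trinomial: the outer terms are (4f)^2 and (4r)^2, and the cross term is -2·4f·4r.
So 16f^2 - 32fr + 16r^2 = (4f - 4r)^2 ≥ 0.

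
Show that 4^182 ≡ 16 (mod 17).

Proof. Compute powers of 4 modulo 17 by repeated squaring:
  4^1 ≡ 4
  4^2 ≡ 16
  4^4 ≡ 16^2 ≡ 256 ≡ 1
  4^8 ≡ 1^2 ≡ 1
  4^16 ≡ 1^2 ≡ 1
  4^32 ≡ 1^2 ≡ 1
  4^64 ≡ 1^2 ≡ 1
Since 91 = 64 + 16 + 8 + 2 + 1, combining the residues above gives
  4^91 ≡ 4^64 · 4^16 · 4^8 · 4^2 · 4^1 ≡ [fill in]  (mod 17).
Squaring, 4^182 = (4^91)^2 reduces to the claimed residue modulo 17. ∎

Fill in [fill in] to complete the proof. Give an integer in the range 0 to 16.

4^64 · 4^16 · 4^8 · 4^2 · 4^1 ≡ 1 · 1 · 1 · 16 · 4 = 64.
64 mod 17 = 13, so 4^91 ≡ 13 (mod 17).

13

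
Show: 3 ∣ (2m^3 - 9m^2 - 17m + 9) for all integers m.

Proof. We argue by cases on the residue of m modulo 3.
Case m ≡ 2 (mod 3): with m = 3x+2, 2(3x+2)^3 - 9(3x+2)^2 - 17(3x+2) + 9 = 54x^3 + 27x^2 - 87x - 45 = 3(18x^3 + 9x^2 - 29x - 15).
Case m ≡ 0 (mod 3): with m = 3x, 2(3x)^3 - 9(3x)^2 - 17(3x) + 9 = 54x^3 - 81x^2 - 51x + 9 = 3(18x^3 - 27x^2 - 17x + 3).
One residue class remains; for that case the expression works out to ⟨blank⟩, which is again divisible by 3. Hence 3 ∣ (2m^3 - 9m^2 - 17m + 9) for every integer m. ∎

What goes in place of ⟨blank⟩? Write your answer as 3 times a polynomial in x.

Only m ≡ 1 (mod 3) is unaccounted for. Put m = 3x+1:
2(3x+1)^3 - 9(3x+1)^2 - 17(3x+1) + 9 expands to 54x^3 - 27x^2 - 87x - 15,
and factoring out 3 leaves 3(18x^3 - 9x^2 - 29x - 5).

3(18x^3 - 9x^2 - 29x - 5)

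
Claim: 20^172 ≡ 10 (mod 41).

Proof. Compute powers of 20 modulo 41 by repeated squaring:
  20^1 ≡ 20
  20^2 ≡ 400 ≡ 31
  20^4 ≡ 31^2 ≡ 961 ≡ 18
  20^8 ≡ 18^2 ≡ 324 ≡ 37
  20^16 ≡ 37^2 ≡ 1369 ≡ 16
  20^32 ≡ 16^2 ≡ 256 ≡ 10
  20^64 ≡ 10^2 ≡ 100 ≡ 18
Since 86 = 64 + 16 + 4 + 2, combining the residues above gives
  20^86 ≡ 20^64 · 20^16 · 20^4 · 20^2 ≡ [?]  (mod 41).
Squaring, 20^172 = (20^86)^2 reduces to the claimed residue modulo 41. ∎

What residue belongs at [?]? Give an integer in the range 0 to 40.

25

20^64 · 20^16 · 20^4 · 20^2 ≡ 18 · 16 · 18 · 31 = 160704.
160704 mod 41 = 25, so 20^86 ≡ 25 (mod 41).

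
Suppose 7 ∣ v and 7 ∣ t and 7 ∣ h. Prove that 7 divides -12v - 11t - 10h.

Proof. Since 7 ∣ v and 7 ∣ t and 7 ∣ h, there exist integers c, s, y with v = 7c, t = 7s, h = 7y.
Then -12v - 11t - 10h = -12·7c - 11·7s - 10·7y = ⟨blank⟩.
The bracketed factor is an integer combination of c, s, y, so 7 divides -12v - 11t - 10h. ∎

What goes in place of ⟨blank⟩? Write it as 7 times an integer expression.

Each term has a factor of 7: -12·7c - 11·7s - 10·7y = 7·(-12c - 11s - 10y).
Since -12c - 11s - 10y is an integer, 7 ∣ (-12v - 11t - 10h).

7(-12c - 11s - 10y)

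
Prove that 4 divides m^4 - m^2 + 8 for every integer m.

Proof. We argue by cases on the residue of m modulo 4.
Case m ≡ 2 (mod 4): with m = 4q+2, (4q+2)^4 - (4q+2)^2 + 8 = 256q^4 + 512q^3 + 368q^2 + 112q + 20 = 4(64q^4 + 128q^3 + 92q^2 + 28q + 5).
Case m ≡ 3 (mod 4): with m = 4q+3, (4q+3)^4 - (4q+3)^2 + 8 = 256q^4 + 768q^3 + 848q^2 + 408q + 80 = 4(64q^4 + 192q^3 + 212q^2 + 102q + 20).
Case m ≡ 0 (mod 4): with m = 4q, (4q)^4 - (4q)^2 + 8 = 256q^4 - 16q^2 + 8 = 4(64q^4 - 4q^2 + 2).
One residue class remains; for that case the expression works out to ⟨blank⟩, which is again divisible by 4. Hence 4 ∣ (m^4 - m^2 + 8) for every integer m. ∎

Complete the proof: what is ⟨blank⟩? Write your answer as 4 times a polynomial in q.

4(64q^4 + 64q^3 + 20q^2 + 2q + 2)

The residues treated are {2, 3, 0}, so the missing case is m ≡ 1 (mod 4); write m = 4q+1.
Then (4q+1)^4 - (4q+1)^2 + 8 = 256q^4 + 256q^3 + 80q^2 + 8q + 8 = 4(64q^4 + 64q^3 + 20q^2 + 2q + 2).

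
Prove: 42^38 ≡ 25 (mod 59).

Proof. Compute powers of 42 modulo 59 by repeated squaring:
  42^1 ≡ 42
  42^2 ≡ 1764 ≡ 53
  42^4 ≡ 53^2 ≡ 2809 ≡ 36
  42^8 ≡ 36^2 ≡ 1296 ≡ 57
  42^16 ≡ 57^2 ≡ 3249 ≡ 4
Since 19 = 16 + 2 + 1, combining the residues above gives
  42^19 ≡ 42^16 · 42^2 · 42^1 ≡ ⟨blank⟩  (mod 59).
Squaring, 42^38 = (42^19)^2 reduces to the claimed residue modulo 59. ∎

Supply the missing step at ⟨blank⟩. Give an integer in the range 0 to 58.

54

Multiply the listed residues: 4 · 53 · 42 = 212 → 8904.
Reducing modulo 59: 8904 = 150·59 + 54, so 42^19 ≡ 54.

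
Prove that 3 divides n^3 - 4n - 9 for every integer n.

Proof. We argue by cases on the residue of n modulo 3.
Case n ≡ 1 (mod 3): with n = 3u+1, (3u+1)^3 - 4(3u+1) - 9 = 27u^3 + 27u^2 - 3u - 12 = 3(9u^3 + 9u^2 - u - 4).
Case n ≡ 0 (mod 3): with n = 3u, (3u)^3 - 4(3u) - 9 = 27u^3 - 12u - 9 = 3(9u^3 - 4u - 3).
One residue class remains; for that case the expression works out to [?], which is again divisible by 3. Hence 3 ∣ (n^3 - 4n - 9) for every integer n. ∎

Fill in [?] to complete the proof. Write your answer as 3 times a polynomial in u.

3(9u^3 + 18u^2 + 8u - 3)

The residues treated are {1, 0}, so the missing case is n ≡ 2 (mod 3); write n = 3u+2.
Then (3u+2)^3 - 4(3u+2) - 9 = 27u^3 + 54u^2 + 24u - 9 = 3(9u^3 + 18u^2 + 8u - 3).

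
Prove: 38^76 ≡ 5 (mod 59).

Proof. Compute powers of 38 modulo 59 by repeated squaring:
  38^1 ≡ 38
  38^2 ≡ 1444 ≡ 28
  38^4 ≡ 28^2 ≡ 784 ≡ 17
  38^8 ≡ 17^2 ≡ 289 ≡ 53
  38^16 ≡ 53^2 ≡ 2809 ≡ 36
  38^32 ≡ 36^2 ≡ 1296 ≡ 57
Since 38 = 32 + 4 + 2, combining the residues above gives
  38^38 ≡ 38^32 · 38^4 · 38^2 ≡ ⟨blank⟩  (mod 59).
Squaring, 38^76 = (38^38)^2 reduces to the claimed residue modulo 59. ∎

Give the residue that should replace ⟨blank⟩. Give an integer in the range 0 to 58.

38^32 · 38^4 · 38^2 ≡ 57 · 17 · 28 = 27132.
27132 mod 59 = 51, so 38^38 ≡ 51 (mod 59).

51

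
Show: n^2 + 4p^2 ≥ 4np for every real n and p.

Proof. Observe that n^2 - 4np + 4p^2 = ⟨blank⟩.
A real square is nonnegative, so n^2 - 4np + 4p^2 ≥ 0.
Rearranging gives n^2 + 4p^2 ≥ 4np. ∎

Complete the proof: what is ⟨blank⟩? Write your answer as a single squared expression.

(n - 2p)^2

n^2 - 4np + 4p^2 is a perfect-square trinomial: the outer terms are (n)^2 and (2p)^2, and the cross term is -2·n·2p.
So n^2 - 4np + 4p^2 = (n - 2p)^2 ≥ 0.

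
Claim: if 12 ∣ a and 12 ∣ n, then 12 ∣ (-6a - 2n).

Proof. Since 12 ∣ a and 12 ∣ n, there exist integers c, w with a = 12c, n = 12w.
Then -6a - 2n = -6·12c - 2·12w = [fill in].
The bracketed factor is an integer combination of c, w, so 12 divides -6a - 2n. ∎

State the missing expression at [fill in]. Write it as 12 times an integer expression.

12(-6c - 2w)

Pull the common 12 out of every term: -6·12c - 2·12w = 12(-6c - 2w).
-6c - 2w is an integer, which exhibits the divisibility.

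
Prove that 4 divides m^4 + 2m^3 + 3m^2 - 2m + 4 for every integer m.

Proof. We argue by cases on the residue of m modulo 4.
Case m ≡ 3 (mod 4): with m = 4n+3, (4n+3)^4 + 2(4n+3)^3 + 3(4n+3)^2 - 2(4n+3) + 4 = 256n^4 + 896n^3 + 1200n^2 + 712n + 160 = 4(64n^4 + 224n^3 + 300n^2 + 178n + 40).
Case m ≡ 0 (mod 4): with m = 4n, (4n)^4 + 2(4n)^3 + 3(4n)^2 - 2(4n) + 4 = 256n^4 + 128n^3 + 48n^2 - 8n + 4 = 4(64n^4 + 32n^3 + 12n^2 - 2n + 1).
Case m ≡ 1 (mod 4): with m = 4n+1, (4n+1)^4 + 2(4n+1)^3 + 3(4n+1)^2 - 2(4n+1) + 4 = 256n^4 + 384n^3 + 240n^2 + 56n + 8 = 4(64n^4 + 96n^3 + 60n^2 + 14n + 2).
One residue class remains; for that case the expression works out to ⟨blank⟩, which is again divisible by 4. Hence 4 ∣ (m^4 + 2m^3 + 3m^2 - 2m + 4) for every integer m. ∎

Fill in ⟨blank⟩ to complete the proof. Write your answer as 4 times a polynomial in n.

4(64n^4 + 160n^3 + 156n^2 + 66n + 11)

The residues treated are {3, 0, 1}, so the missing case is m ≡ 2 (mod 4); write m = 4n+2.
Then (4n+2)^4 + 2(4n+2)^3 + 3(4n+2)^2 - 2(4n+2) + 4 = 256n^4 + 640n^3 + 624n^2 + 264n + 44 = 4(64n^4 + 160n^3 + 156n^2 + 66n + 11).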